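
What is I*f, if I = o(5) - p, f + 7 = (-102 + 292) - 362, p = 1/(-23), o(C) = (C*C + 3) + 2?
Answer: -123689/23 ≈ -5377.8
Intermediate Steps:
o(C) = 5 + C**2 (o(C) = (C**2 + 3) + 2 = (3 + C**2) + 2 = 5 + C**2)
p = -1/23 ≈ -0.043478
f = -179 (f = -7 + ((-102 + 292) - 362) = -7 + (190 - 362) = -7 - 172 = -179)
I = 691/23 (I = (5 + 5**2) - 1*(-1/23) = (5 + 25) + 1/23 = 30 + 1/23 = 691/23 ≈ 30.043)
I*f = (691/23)*(-179) = -123689/23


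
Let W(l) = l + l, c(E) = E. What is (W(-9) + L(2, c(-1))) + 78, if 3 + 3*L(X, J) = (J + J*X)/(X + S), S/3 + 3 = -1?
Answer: 591/10 ≈ 59.100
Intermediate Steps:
S = -12 (S = -9 + 3*(-1) = -9 - 3 = -12)
L(X, J) = -1 + (J + J*X)/(3*(-12 + X)) (L(X, J) = -1 + ((J + J*X)/(X - 12))/3 = -1 + ((J + J*X)/(-12 + X))/3 = -1 + (J + J*X)/(3*(-12 + X)))
W(l) = 2*l
(W(-9) + L(2, c(-1))) + 78 = (2*(-9) + (36 - 1 - 3*2 - 1*2)/(3*(-12 + 2))) + 78 = (-18 + (⅓)*(36 - 1 - 6 - 2)/(-10)) + 78 = (-18 + (⅓)*(-⅒)*27) + 78 = (-18 - 9/10) + 78 = -189/10 + 78 = 591/10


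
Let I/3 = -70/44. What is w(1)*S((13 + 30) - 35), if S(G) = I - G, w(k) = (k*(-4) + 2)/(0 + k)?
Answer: 281/11 ≈ 25.545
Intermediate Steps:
I = -105/22 (I = 3*(-70/44) = 3*(-70*1/44) = 3*(-35/22) = -105/22 ≈ -4.7727)
w(k) = (2 - 4*k)/k (w(k) = (-4*k + 2)/k = (2 - 4*k)/k)
S(G) = -105/22 - G
w(1)*S((13 + 30) - 35) = (-4 + 2/1)*(-105/22 - ((13 + 30) - 35)) = (-4 + 2*1)*(-105/22 - (43 - 35)) = (-4 + 2)*(-105/22 - 1*8) = -2*(-105/22 - 8) = -2*(-281/22) = 281/11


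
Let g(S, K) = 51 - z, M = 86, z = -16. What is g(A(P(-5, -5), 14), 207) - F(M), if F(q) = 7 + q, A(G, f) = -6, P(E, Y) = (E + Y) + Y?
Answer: -26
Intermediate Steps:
P(E, Y) = E + 2*Y
g(S, K) = 67 (g(S, K) = 51 - 1*(-16) = 51 + 16 = 67)
g(A(P(-5, -5), 14), 207) - F(M) = 67 - (7 + 86) = 67 - 1*93 = 67 - 93 = -26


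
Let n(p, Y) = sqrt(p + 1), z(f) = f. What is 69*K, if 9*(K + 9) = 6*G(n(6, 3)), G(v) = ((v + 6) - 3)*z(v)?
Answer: -299 + 138*sqrt(7) ≈ 66.114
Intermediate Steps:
n(p, Y) = sqrt(1 + p)
G(v) = v*(3 + v) (G(v) = ((v + 6) - 3)*v = ((6 + v) - 3)*v = (3 + v)*v = v*(3 + v))
K = -9 + 2*sqrt(7)*(3 + sqrt(7))/3 (K = -9 + (6*(sqrt(1 + 6)*(3 + sqrt(1 + 6))))/9 = -9 + (6*(sqrt(7)*(3 + sqrt(7))))/9 = -9 + (6*sqrt(7)*(3 + sqrt(7)))/9 = -9 + 2*sqrt(7)*(3 + sqrt(7))/3 ≈ 0.95817)
69*K = 69*(-13/3 + 2*sqrt(7)) = -299 + 138*sqrt(7)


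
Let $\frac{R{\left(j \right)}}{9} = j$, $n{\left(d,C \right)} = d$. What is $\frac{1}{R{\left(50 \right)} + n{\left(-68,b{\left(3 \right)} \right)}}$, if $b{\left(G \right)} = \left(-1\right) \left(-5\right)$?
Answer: $\frac{1}{382} \approx 0.0026178$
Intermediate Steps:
$b{\left(G \right)} = 5$
$R{\left(j \right)} = 9 j$
$\frac{1}{R{\left(50 \right)} + n{\left(-68,b{\left(3 \right)} \right)}} = \frac{1}{9 \cdot 50 - 68} = \frac{1}{450 - 68} = \frac{1}{382}$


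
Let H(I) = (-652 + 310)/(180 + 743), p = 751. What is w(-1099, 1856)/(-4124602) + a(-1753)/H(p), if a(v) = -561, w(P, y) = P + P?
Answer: 355955340187/235102314 ≈ 1514.0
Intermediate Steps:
w(P, y) = 2*P
H(I) = -342/923
w(-1099, 1856)/(-4124602) + a(-1753)/H(p) = (2*(-1099))/(-4124602) - 561/(-342/923) = -2198*(-1/4124602) - 561*(-923/342) = 1099/2062301 + 172601/114 = 355955340187/235102314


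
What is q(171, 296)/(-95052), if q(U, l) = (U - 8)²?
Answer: -26569/95052 ≈ -0.27952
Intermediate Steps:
q(U, l) = (-8 + U)²
q(171, 296)/(-95052) = (-8 + 171)²/(-95052) = 163²*(-1/95052) = 26569*(-1/95052) = -26569/95052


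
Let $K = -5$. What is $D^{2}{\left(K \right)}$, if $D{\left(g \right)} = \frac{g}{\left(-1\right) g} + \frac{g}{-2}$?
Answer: $\frac{9}{4} \approx 2.25$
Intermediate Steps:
$D{\left(g \right)} = -1 - \frac{g}{2}$ ($D{\left(g \right)} = g \left(- \frac{1}{g}\right) + g \left(- \frac{1}{2}\right) = -1 - \frac{g}{2}$)
$D^{2}{\left(K \right)} = \left(-1 - - \frac{5}{2}\right)^{2} = \left(-1 + \frac{5}{2}\right)^{2} = \left(\frac{3}{2}\right)^{2} = \frac{9}{4}$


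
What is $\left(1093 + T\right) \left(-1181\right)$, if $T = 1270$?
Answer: $-2790703$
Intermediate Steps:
$\left(1093 + T\right) \left(-1181\right) = \left(1093 + 1270\right) \left(-1181\right) = 2363 \left(-1181\right) = -2790703$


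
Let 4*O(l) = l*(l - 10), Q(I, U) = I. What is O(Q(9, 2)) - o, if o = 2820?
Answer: -11289/4 ≈ -2822.3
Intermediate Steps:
O(l) = l*(-10 + l)/4 (O(l) = (l*(l - 10))/4 = (l*(-10 + l))/4 = l*(-10 + l)/4)
O(Q(9, 2)) - o = (¼)*9*(-10 + 9) - 1*2820 = (¼)*9*(-1) - 2820 = -9/4 - 2820 = -11289/4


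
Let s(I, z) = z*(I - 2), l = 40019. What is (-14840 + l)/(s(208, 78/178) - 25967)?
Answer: -2240931/2303029 ≈ -0.97304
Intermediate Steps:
s(I, z) = z*(-2 + I)
(-14840 + l)/(s(208, 78/178) - 25967) = (-14840 + 40019)/((78/178)*(-2 + 208) - 25967) = 25179/((78*(1/178))*206 - 25967) = 25179/((39/89)*206 - 25967) = 25179/(8034/89 - 25967) = 25179/(-2303029/89) = 25179*(-89/2303029) = -2240931/2303029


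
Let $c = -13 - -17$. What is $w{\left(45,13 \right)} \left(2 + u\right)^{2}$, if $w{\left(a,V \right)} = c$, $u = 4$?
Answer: $144$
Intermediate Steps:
$c = 4$ ($c = -13 + 17 = 4$)
$w{\left(a,V \right)} = 4$
$w{\left(45,13 \right)} \left(2 + u\right)^{2} = 4 \left(2 + 4\right)^{2} = 4 \cdot 6^{2} = 4 \cdot 36 = 144$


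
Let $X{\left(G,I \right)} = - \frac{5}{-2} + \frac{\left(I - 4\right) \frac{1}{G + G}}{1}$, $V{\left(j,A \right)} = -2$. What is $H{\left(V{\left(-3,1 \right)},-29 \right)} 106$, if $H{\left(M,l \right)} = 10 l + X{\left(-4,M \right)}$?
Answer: $- \frac{60791}{2} \approx -30396.0$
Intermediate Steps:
$X{\left(G,I \right)} = \frac{5}{2} + \frac{-4 + I}{2 G}$ ($X{\left(G,I \right)} = \left(-5\right) \left(- \frac{1}{2}\right) + \frac{-4 + I}{2 G} 1 = \frac{5}{2} + \left(-4 + I\right) \frac{1}{2 G} 1 = \frac{5}{2} + \frac{-4 + I}{2 G} 1 = \frac{5}{2} + \frac{-4 + I}{2 G}$)
$H{\left(M,l \right)} = 3 + 10 l - \frac{M}{8}$ ($H{\left(M,l \right)} = 10 l + \frac{-4 + M + 5 \left(-4\right)}{2 \left(-4\right)} = 10 l + \frac{1}{2} \left(- \frac{1}{4}\right) \left(-4 + M - 20\right) = 10 l + \frac{1}{2} \left(- \frac{1}{4}\right) \left(-24 + M\right) = 10 l - \left(-3 + \frac{M}{8}\right) = 3 + 10 l - \frac{M}{8}$)
$H{\left(V{\left(-3,1 \right)},-29 \right)} 106 = \left(3 + 10 \left(-29\right) - - \frac{1}{4}\right) 106 = \left(3 - 290 + \frac{1}{4}\right) 106 = \left(- \frac{1147}{4}\right) 106 = - \frac{60791}{2}$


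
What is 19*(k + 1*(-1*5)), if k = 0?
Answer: -95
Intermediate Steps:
19*(k + 1*(-1*5)) = 19*(0 + 1*(-1*5)) = 19*(0 + 1*(-5)) = 19*(0 - 5) = 19*(-5) = -95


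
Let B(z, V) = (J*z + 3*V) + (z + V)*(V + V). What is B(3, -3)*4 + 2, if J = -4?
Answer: -82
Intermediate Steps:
B(z, V) = -4*z + 3*V + 2*V*(V + z) (B(z, V) = (-4*z + 3*V) + (z + V)*(V + V) = (-4*z + 3*V) + (V + z)*(2*V) = (-4*z + 3*V) + 2*V*(V + z) = -4*z + 3*V + 2*V*(V + z))
B(3, -3)*4 + 2 = (-4*3 + 2*(-3)² + 3*(-3) + 2*(-3)*3)*4 + 2 = (-12 + 2*9 - 9 - 18)*4 + 2 = (-12 + 18 - 9 - 18)*4 + 2 = -21*4 + 2 = -84 + 2 = -82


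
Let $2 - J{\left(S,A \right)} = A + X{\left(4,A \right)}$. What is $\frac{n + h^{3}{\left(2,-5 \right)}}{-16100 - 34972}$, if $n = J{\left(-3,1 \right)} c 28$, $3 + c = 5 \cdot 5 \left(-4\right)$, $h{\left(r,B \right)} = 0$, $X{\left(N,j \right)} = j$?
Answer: $0$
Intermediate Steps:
$J{\left(S,A \right)} = 2 - 2 A$ ($J{\left(S,A \right)} = 2 - \left(A + A\right) = 2 - 2 A$)
$c = -103$ ($c = -3 + 5 \cdot 5 \left(-4\right) = -3 + 25 \left(-4\right) = -3 - 100 = -103$)
$n = 0$ ($n = \left(2 - 2\right) \left(-103\right) 28 = 0 \left(-103\right) 28 = 0 \cdot 28 = 0$)
$\frac{n + h^{3}{\left(2,-5 \right)}}{-16100 - 34972} = \frac{0 + 0^{3}}{-16100 - 34972} = \frac{0 + 0}{-51072} = 0 \left(- \frac{1}{51072}\right) = 0$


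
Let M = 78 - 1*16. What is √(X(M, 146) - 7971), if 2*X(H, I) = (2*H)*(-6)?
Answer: 9*I*√103 ≈ 91.34*I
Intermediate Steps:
M = 62 (M = 78 - 16 = 62)
X(H, I) = -6*H (X(H, I) = ((2*H)*(-6))/2 = (-12*H)/2 = -6*H)
√(X(M, 146) - 7971) = √(-6*62 - 7971) = √(-372 - 7971) = √(-8343) = 9*I*√103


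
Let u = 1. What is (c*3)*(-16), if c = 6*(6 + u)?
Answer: -2016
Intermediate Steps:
c = 42 (c = 6*(6 + 1) = 6*7 = 42)
(c*3)*(-16) = (42*3)*(-16) = 126*(-16) = -2016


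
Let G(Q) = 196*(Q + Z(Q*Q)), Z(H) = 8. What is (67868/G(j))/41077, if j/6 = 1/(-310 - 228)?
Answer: 4564123/4325449177 ≈ 0.0010552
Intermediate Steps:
j = -3/269 (j = 6/(-310 - 228) = 6/(-538) = 6*(-1/538) = -3/269 ≈ -0.011152)
G(Q) = 1568 + 196*Q (G(Q) = 196*(Q + 8) = 196*(8 + Q) = 1568 + 196*Q)
(67868/G(j))/41077 = (67868/(1568 + 196*(-3/269)))/41077 = (67868/(1568 - 588/269))*(1/41077) = (67868/(421204/269))*(1/41077) = (67868*(269/421204))*(1/41077) = (4564123/105301)*(1/41077) = 4564123/4325449177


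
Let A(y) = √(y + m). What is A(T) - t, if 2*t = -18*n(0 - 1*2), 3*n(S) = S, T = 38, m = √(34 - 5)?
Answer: -6 + √(38 + √29) ≈ 0.58674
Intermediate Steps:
m = √29 ≈ 5.3852
A(y) = √(y + √29)
n(S) = S/3
t = 6 (t = (-6*(0 - 1*2))/2 = (-6*(0 - 2))/2 = (-6*(-2))/2 = (-18*(-⅔))/2 = (½)*12 = 6)
A(T) - t = √(38 + √29) - 1*6 = √(38 + √29) - 6 = -6 + √(38 + √29)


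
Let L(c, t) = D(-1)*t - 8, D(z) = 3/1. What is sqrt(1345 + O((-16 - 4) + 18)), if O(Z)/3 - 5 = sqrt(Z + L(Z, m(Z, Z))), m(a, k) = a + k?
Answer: sqrt(1360 + 3*I*sqrt(22)) ≈ 36.879 + 0.1908*I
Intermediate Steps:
D(z) = 3 (D(z) = 3*1 = 3)
L(c, t) = -8 + 3*t (L(c, t) = 3*t - 8 = -8 + 3*t)
O(Z) = 15 + 3*sqrt(-8 + 7*Z) (O(Z) = 15 + 3*sqrt(Z + (-8 + 3*(Z + Z))) = 15 + 3*sqrt(Z + (-8 + 3*(2*Z))) = 15 + 3*sqrt(Z + (-8 + 6*Z)) = 15 + 3*sqrt(-8 + 7*Z))
sqrt(1345 + O((-16 - 4) + 18)) = sqrt(1345 + (15 + 3*sqrt(-8 + 7*((-16 - 4) + 18)))) = sqrt(1345 + (15 + 3*sqrt(-8 + 7*(-20 + 18)))) = sqrt(1345 + (15 + 3*sqrt(-8 + 7*(-2)))) = sqrt(1345 + (15 + 3*sqrt(-8 - 14))) = sqrt(1345 + (15 + 3*sqrt(-22))) = sqrt(1345 + (15 + 3*(I*sqrt(22)))) = sqrt(1345 + (15 + 3*I*sqrt(22))) = sqrt(1360 + 3*I*sqrt(22))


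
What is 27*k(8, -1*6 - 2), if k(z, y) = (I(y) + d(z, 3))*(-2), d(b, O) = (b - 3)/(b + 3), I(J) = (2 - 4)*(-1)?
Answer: -1458/11 ≈ -132.55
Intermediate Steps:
I(J) = 2 (I(J) = -2*(-1) = 2)
d(b, O) = (-3 + b)/(3 + b)
k(z, y) = -4 - 2*(-3 + z)/(3 + z) (k(z, y) = (2 + (-3 + z)/(3 + z))*(-2) = -4 - 2*(-3 + z)/(3 + z))
27*k(8, -1*6 - 2) = 27*(6*(-1 - 1*8)/(3 + 8)) = 27*(6*(-1 - 8)/11) = 27*(6*(1/11)*(-9)) = 27*(-54/11) = -1458/11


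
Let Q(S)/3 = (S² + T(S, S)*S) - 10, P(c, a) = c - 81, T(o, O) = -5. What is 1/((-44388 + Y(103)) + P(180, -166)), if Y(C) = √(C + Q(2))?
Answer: -44289/1961515466 - √55/1961515466 ≈ -2.2583e-5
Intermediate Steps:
P(c, a) = -81 + c
Q(S) = -30 - 15*S + 3*S² (Q(S) = 3*((S² - 5*S) - 10) = 3*(-10 + S² - 5*S) = -30 - 15*S + 3*S²)
Y(C) = √(-48 + C) (Y(C) = √(C + (-30 - 15*2 + 3*2²)) = √(C + (-30 - 30 + 3*4)) = √(C + (-30 - 30 + 12)) = √(C - 48) = √(-48 + C))
1/((-44388 + Y(103)) + P(180, -166)) = 1/((-44388 + √(-48 + 103)) + (-81 + 180)) = 1/((-44388 + √55) + 99) = 1/(-44289 + √55)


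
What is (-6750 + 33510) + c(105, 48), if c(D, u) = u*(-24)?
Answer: 25608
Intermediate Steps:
c(D, u) = -24*u
(-6750 + 33510) + c(105, 48) = (-6750 + 33510) - 24*48 = 26760 - 1152 = 25608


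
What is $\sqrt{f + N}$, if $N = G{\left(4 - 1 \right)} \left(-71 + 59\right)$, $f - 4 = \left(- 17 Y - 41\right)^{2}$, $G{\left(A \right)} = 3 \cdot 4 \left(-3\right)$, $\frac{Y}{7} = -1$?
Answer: $2 \sqrt{1630} \approx 80.746$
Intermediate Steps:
$Y = -7$ ($Y = 7 \left(-1\right) = -7$)
$G{\left(A \right)} = -36$ ($G{\left(A \right)} = 12 \left(-3\right) = -36$)
$f = 6088$ ($f = 4 + \left(\left(-17\right) \left(-7\right) - 41\right)^{2} = 4 + \left(119 - 41\right)^{2} = 4 + 78^{2} = 4 + 6084 = 6088$)
$N = 432$ ($N = - 36 \left(-71 + 59\right) = \left(-36\right) \left(-12\right) = 432$)
$\sqrt{f + N} = \sqrt{6088 + 432} = \sqrt{6520} = 2 \sqrt{1630}$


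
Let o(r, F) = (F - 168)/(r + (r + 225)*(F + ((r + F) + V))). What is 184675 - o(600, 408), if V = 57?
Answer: 14968832109/81055 ≈ 1.8468e+5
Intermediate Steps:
o(r, F) = (-168 + F)/(r + (225 + r)*(57 + r + 2*F)) (o(r, F) = (F - 168)/(r + (r + 225)*(F + ((r + F) + 57))) = (-168 + F)/(r + (225 + r)*(F + ((F + r) + 57))) = (-168 + F)/(r + (225 + r)*(F + (57 + F + r))) = (-168 + F)/(r + (225 + r)*(57 + r + 2*F)))
184675 - o(600, 408) = 184675 - (-168 + 408)/(12825 + 600**2 + 283*600 + 450*408 + 2*408*600) = 184675 - 240/(12825 + 360000 + 169800 + 183600 + 489600) = 184675 - 240/1215825 = 184675 - 1*16/81055 = 184675 - 16/81055 = 14968832109/81055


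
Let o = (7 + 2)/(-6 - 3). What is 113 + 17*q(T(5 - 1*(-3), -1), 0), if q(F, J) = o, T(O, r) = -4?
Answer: 96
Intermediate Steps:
o = -1 (o = 9/(-9) = 9*(-⅑) = -1)
q(F, J) = -1
113 + 17*q(T(5 - 1*(-3), -1), 0) = 113 + 17*(-1) = 113 - 17 = 96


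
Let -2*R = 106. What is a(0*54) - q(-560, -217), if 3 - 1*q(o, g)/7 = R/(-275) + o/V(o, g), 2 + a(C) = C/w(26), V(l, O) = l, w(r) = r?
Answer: -4029/275 ≈ -14.651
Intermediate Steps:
R = -53 (R = -1/2*106 = -53)
a(C) = -2 + C/26
q(o, g) = 3479/275 (q(o, g) = 21 - 7*(-53/(-275) + o/o) = 21 - 7*(-53*(-1/275) + 1) = 21 - 7*(53/275 + 1) = 21 - 7*328/275 = 21 - 2296/275 = 3479/275)
a(0*54) - q(-560, -217) = (-2 + (0*54)/26) - 1*3479/275 = (-2 + (1/26)*0) - 3479/275 = (-2 + 0) - 3479/275 = -2 - 3479/275 = -4029/275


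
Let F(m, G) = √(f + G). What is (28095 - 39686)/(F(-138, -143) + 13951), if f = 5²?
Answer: -161706041/194630519 + 11591*I*√118/194630519 ≈ -0.83084 + 0.00064692*I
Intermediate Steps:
f = 25
F(m, G) = √(25 + G)
(28095 - 39686)/(F(-138, -143) + 13951) = (28095 - 39686)/(√(25 - 143) + 13951) = -11591/(√(-118) + 13951) = -11591/(I*√118 + 13951) = -11591/(13951 + I*√118)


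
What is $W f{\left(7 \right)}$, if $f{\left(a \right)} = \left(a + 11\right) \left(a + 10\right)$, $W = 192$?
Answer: $58752$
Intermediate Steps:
$f{\left(a \right)} = \left(10 + a\right) \left(11 + a\right)$ ($f{\left(a \right)} = \left(11 + a\right) \left(10 + a\right) = \left(10 + a\right) \left(11 + a\right)$)
$W f{\left(7 \right)} = 192 \left(110 + 7^{2} + 21 \cdot 7\right) = 192 \left(110 + 49 + 147\right) = 192 \cdot 306 = 58752$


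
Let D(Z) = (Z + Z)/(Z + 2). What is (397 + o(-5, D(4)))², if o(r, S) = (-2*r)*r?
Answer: 120409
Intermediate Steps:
D(Z) = 2*Z/(2 + Z) (D(Z) = (2*Z)/(2 + Z) = 2*Z/(2 + Z))
o(r, S) = -2*r²
(397 + o(-5, D(4)))² = (397 - 2*(-5)²)² = (397 - 2*25)² = (397 - 50)² = 347² = 120409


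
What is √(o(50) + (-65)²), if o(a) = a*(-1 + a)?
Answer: 5*√267 ≈ 81.701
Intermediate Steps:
√(o(50) + (-65)²) = √(50*(-1 + 50) + (-65)²) = √(50*49 + 4225) = √(2450 + 4225) = √6675 = 5*√267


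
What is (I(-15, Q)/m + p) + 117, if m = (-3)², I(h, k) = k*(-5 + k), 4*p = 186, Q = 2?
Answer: 977/6 ≈ 162.83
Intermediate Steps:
p = 93/2 (p = (¼)*186 = 93/2 ≈ 46.500)
m = 9
(I(-15, Q)/m + p) + 117 = ((2*(-5 + 2))/9 + 93/2) + 117 = ((2*(-3))*(⅑) + 93/2) + 117 = (-6*⅑ + 93/2) + 117 = (-⅔ + 93/2) + 117 = 275/6 + 117 = 977/6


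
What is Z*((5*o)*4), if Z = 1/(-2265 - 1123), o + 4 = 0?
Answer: 20/847 ≈ 0.023613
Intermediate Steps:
o = -4 (o = -4 + 0 = -4)
Z = -1/3388 (Z = 1/(-3388) = -1/3388 ≈ -0.00029516)
Z*((5*o)*4) = -5*(-4)*4/3388 = -(-5)*4/847 = -1/3388*(-80) = 20/847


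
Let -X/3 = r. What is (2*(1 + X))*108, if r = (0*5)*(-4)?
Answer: 216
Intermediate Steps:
r = 0 (r = 0*(-4) = 0)
X = 0 (X = -3*0 = 0)
(2*(1 + X))*108 = (2*(1 + 0))*108 = (2*1)*108 = 2*108 = 216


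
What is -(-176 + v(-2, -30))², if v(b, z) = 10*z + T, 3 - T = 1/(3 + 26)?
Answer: -188183524/841 ≈ -2.2376e+5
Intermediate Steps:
T = 86/29 (T = 3 - 1/(3 + 26) = 3 - 1/29 = 86/29 ≈ 2.9655)
v(b, z) = 86/29 + 10*z (v(b, z) = 10*z + 86/29 = 86/29 + 10*z)
-(-176 + v(-2, -30))² = -(-176 + (86/29 + 10*(-30)))² = -(-176 + (86/29 - 300))² = -(-176 - 8614/29)² = -(-13718/29)² = -1*188183524/841 = -188183524/841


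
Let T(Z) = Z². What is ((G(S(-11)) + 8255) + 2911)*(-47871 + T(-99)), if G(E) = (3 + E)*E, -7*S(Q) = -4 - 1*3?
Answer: -425241900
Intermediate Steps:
S(Q) = 1 (S(Q) = -(-4 - 1*3)/7 = -(-4 - 3)/7 = -⅐*(-7) = 1)
G(E) = E*(3 + E)
((G(S(-11)) + 8255) + 2911)*(-47871 + T(-99)) = ((1*(3 + 1) + 8255) + 2911)*(-47871 + (-99)²) = ((1*4 + 8255) + 2911)*(-47871 + 9801) = ((4 + 8255) + 2911)*(-38070) = (8259 + 2911)*(-38070) = 11170*(-38070) = -425241900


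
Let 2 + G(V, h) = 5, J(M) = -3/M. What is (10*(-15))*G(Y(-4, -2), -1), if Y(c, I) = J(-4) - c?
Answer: -450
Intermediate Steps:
Y(c, I) = ¾ - c (Y(c, I) = -3/(-4) - c = -3*(-¼) - c = ¾ - c)
G(V, h) = 3 (G(V, h) = -2 + 5 = 3)
(10*(-15))*G(Y(-4, -2), -1) = (10*(-15))*3 = -150*3 = -450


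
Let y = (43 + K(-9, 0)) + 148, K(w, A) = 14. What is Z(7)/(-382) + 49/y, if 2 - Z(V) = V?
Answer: 19743/78310 ≈ 0.25211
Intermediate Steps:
Z(V) = 2 - V
y = 205 (y = (43 + 14) + 148 = 57 + 148 = 205)
Z(7)/(-382) + 49/y = (2 - 1*7)/(-382) + 49/205 = (2 - 7)*(-1/382) + 49*(1/205) = -5*(-1/382) + 49/205 = 5/382 + 49/205 = 19743/78310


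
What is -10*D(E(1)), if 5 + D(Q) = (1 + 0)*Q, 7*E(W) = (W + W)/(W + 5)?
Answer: 1040/21 ≈ 49.524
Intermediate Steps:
E(W) = 2*W/(7*(5 + W)) (E(W) = ((W + W)/(W + 5))/7 = ((2*W)/(5 + W))/7 = (2*W/(5 + W))/7 = 2*W/(7*(5 + W)))
D(Q) = -5 + Q (D(Q) = -5 + (1 + 0)*Q = -5 + 1*Q = -5 + Q)
-10*D(E(1)) = -10*(-5 + (2/7)*1/(5 + 1)) = -10*(-5 + (2/7)*1/6) = -10*(-5 + (2/7)*1*(⅙)) = -10*(-5 + 1/21) = -10*(-104/21) = 1040/21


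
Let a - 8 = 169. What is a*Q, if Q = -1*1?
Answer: -177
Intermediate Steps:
Q = -1
a = 177 (a = 8 + 169 = 177)
a*Q = 177*(-1) = -177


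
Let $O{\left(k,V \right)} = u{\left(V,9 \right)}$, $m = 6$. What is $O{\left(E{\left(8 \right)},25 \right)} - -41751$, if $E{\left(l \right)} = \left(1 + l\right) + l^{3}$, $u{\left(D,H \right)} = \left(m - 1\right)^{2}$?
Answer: $41776$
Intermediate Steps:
$u{\left(D,H \right)} = 25$ ($u{\left(D,H \right)} = \left(6 - 1\right)^{2} = 5^{2} = 25$)
$E{\left(l \right)} = 1 + l + l^{3}$
$O{\left(k,V \right)} = 25$
$O{\left(E{\left(8 \right)},25 \right)} - -41751 = 25 - -41751 = 25 + 41751 = 41776$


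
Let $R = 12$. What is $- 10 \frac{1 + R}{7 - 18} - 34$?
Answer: $- \frac{244}{11} \approx -22.182$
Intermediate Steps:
$- 10 \frac{1 + R}{7 - 18} - 34 = - 10 \frac{1 + 12}{7 - 18} - 34 = - 10 \frac{13}{-11} - 34 = - 10 \cdot 13 \left(- \frac{1}{11}\right) - 34 = \left(-10\right) \left(- \frac{13}{11}\right) - 34 = \frac{130}{11} - 34 = - \frac{244}{11}$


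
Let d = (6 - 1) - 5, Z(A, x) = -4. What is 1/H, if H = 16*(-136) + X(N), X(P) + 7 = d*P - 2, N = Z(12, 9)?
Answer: -1/2185 ≈ -0.00045767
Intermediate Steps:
d = 0 (d = 5 - 5 = 0)
N = -4
X(P) = -9 (X(P) = -7 + (0*P - 2) = -7 + (0 - 2) = -7 - 2 = -9)
H = -2185 (H = 16*(-136) - 9 = -2176 - 9 = -2185)
1/H = 1/(-2185) = -1/2185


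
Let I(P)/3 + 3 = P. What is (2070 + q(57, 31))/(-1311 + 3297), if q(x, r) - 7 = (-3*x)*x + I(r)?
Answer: -3793/993 ≈ -3.8197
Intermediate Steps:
I(P) = -9 + 3*P
q(x, r) = -2 - 3*x² + 3*r (q(x, r) = 7 + ((-3*x)*x + (-9 + 3*r)) = 7 + (-3*x² + (-9 + 3*r)) = 7 + (-9 - 3*x² + 3*r) = -2 - 3*x² + 3*r)
(2070 + q(57, 31))/(-1311 + 3297) = (2070 + (-2 - 3*57² + 3*31))/(-1311 + 3297) = (2070 + (-2 - 3*3249 + 93))/1986 = (2070 + (-2 - 9747 + 93))*(1/1986) = (2070 - 9656)*(1/1986) = -7586*1/1986 = -3793/993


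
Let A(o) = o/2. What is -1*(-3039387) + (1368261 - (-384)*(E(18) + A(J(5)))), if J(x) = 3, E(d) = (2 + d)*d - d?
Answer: 4539552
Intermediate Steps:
E(d) = -d + d*(2 + d) (E(d) = d*(2 + d) - d = -d + d*(2 + d))
A(o) = o/2 (A(o) = o*(½) = o/2)
-1*(-3039387) + (1368261 - (-384)*(E(18) + A(J(5)))) = -1*(-3039387) + (1368261 - (-384)*(18*(1 + 18) + (½)*3)) = 3039387 + (1368261 - (-384)*(18*19 + 3/2)) = 3039387 + (1368261 - (-384)*(342 + 3/2)) = 3039387 + (1368261 - (-384)*687/2) = 3039387 + (1368261 - 1*(-131904)) = 3039387 + (1368261 + 131904) = 3039387 + 1500165 = 4539552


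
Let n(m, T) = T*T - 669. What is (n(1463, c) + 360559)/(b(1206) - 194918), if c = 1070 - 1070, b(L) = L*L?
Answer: 179945/629759 ≈ 0.28574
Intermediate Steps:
b(L) = L²
c = 0
n(m, T) = -669 + T² (n(m, T) = T² - 669 = -669 + T²)
(n(1463, c) + 360559)/(b(1206) - 194918) = ((-669 + 0²) + 360559)/(1206² - 194918) = ((-669 + 0) + 360559)/(1454436 - 194918) = (-669 + 360559)/1259518 = 359890*(1/1259518) = 179945/629759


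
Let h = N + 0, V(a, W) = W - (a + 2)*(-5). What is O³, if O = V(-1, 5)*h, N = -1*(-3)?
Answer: 27000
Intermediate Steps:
N = 3
V(a, W) = 10 + W + 5*a (V(a, W) = W - (2 + a)*(-5) = W - (-10 - 5*a) = W + (10 + 5*a) = 10 + W + 5*a)
h = 3 (h = 3 + 0 = 3)
O = 30 (O = (10 + 5 + 5*(-1))*3 = (10 + 5 - 5)*3 = 10*3 = 30)
O³ = 30³ = 27000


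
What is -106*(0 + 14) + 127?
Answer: -1357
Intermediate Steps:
-106*(0 + 14) + 127 = -106*14 + 127 = -1484 + 127 = -1357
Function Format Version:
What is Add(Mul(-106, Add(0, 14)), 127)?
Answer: -1357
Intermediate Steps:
Add(Mul(-106, Add(0, 14)), 127) = Add(Mul(-106, 14), 127) = Add(-1484, 127) = -1357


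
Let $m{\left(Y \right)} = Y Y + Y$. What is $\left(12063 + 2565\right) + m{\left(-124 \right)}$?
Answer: $29880$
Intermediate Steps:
$m{\left(Y \right)} = Y + Y^{2}$ ($m{\left(Y \right)} = Y^{2} + Y = Y + Y^{2}$)
$\left(12063 + 2565\right) + m{\left(-124 \right)} = \left(12063 + 2565\right) - 124 \left(1 - 124\right) = 14628 - -15252 = 14628 + 15252 = 29880$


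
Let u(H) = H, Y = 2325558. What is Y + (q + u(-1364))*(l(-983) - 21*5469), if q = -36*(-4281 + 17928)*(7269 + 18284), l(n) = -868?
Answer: 1452709581772838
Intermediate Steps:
q = -12553984476 (q = -491292*25553 = -36*348721791 = -12553984476)
Y + (q + u(-1364))*(l(-983) - 21*5469) = 2325558 + (-12553984476 - 1364)*(-868 - 21*5469) = 2325558 - 12553985840*(-868 - 114849) = 2325558 - 12553985840*(-115717) = 2325558 + 1452709579447280 = 1452709581772838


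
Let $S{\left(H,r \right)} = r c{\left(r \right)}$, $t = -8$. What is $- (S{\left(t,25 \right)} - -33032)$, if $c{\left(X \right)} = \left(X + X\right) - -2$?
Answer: $-34332$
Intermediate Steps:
$c{\left(X \right)} = 2 + 2 X$ ($c{\left(X \right)} = 2 X + 2 = 2 + 2 X$)
$S{\left(H,r \right)} = r \left(2 + 2 r\right)$
$- (S{\left(t,25 \right)} - -33032) = - (2 \cdot 25 \left(1 + 25\right) - -33032) = - (2 \cdot 25 \cdot 26 + 33032) = - (1300 + 33032) = \left(-1\right) 34332 = -34332$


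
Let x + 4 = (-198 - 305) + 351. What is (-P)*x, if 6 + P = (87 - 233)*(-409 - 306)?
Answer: 16283904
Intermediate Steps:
P = 104384 (P = -6 + (87 - 233)*(-409 - 306) = -6 - 146*(-715) = -6 + 104390 = 104384)
x = -156 (x = -4 + ((-198 - 305) + 351) = -4 + (-503 + 351) = -4 - 152 = -156)
(-P)*x = -1*104384*(-156) = -104384*(-156) = 16283904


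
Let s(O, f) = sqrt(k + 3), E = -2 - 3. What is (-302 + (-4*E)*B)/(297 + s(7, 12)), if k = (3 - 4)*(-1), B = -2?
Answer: -342/299 ≈ -1.1438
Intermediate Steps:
k = 1 (k = -1*(-1) = 1)
E = -5
s(O, f) = 2 (s(O, f) = sqrt(1 + 3) = sqrt(4) = 2)
(-302 + (-4*E)*B)/(297 + s(7, 12)) = (-302 - 4*(-5)*(-2))/(297 + 2) = (-302 + 20*(-2))/299 = (-302 - 40)*(1/299) = -342*1/299 = -342/299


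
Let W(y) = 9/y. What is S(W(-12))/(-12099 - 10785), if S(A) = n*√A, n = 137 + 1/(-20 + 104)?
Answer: -11509*I*√3/3844512 ≈ -0.0051851*I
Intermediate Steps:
n = 11509/84 (n = 137 + 1/84 = 11509/84 ≈ 137.01)
S(A) = 11509*√A/84
S(W(-12))/(-12099 - 10785) = (11509*√(9/(-12))/84)/(-12099 - 10785) = (11509*√(9*(-1/12))/84)/(-22884) = (11509*√(-¾)/84)*(-1/22884) = (11509*(I*√3/2)/84)*(-1/22884) = (11509*I*√3/168)*(-1/22884) = -11509*I*√3/3844512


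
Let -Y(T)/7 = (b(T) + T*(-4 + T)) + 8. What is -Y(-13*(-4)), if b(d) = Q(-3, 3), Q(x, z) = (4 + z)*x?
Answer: 17381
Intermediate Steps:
Q(x, z) = x*(4 + z)
b(d) = -21 (b(d) = -3*(4 + 3) = -3*7 = -21)
Y(T) = 91 - 7*T*(-4 + T) (Y(T) = -7*((-21 + T*(-4 + T)) + 8) = -7*(-13 + T*(-4 + T)) = 91 - 7*T*(-4 + T))
-Y(-13*(-4)) = -(91 - 7*(-13*(-4))² + 28*(-13*(-4))) = -(91 - 7*52² + 28*52) = -(91 - 7*2704 + 1456) = -(91 - 18928 + 1456) = -1*(-17381) = 17381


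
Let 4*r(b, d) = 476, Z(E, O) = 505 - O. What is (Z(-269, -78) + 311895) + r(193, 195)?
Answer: 312597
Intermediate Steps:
r(b, d) = 119 (r(b, d) = (¼)*476 = 119)
(Z(-269, -78) + 311895) + r(193, 195) = ((505 - 1*(-78)) + 311895) + 119 = ((505 + 78) + 311895) + 119 = (583 + 311895) + 119 = 312478 + 119 = 312597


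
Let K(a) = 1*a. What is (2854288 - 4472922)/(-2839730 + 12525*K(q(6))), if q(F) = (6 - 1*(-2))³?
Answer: -809317/1786535 ≈ -0.45301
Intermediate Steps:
q(F) = 512 (q(F) = (6 + 2)³ = 8³ = 512)
K(a) = a
(2854288 - 4472922)/(-2839730 + 12525*K(q(6))) = (2854288 - 4472922)/(-2839730 + 12525*512) = -1618634/(-2839730 + 6412800) = -1618634/3573070 = -1618634*1/3573070 = -809317/1786535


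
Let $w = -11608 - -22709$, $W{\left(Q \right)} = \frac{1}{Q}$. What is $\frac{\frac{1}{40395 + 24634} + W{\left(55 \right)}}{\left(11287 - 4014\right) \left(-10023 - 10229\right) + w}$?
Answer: $- \frac{65084}{526766973928525} \approx -1.2355 \cdot 10^{-10}$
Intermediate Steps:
$w = 11101$ ($w = -11608 + 22709 = 11101$)
$\frac{\frac{1}{40395 + 24634} + W{\left(55 \right)}}{\left(11287 - 4014\right) \left(-10023 - 10229\right) + w} = \frac{\frac{1}{40395 + 24634} + \frac{1}{55}}{\left(11287 - 4014\right) \left(-10023 - 10229\right) + 11101} = \frac{\frac{1}{65029} + \frac{1}{55}}{7273 \left(-20252\right) + 11101} = \frac{\frac{1}{65029} + \frac{1}{55}}{-147292796 + 11101} = \frac{65084}{3576595 \left(-147281695\right)} = \frac{65084}{3576595} \left(- \frac{1}{147281695}\right) = - \frac{65084}{526766973928525}$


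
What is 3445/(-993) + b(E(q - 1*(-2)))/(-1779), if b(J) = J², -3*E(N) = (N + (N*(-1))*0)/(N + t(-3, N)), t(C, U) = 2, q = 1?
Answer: -17024152/4907075 ≈ -3.4693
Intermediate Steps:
E(N) = -N/(3*(2 + N)) (E(N) = -(N + (N*(-1))*0)/(3*(N + 2)) = -(N - N*0)/(3*(2 + N)) = -(N + 0)/(3*(2 + N)) = -N/(3*(2 + N)))
3445/(-993) + b(E(q - 1*(-2)))/(-1779) = 3445/(-993) + (-(1 - 1*(-2))/(6 + 3*(1 - 1*(-2))))²/(-1779) = 3445*(-1/993) + (-(1 + 2)/(6 + 3*(1 + 2)))²*(-1/1779) = -3445/993 + (-1*3/(6 + 3*3))²*(-1/1779) = -3445/993 + (-1*3/(6 + 9))²*(-1/1779) = -3445/993 + (-1*3/15)²*(-1/1779) = -3445/993 + (-1*3*1/15)²*(-1/1779) = -3445/993 + (-⅕)²*(-1/1779) = -3445/993 + (1/25)*(-1/1779) = -3445/993 - 1/44475 = -17024152/4907075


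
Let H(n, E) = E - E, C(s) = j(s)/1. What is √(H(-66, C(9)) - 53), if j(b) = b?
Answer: I*√53 ≈ 7.2801*I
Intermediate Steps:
C(s) = s (C(s) = s/1 = s*1 = s)
H(n, E) = 0
√(H(-66, C(9)) - 53) = √(0 - 53) = √(-53) = I*√53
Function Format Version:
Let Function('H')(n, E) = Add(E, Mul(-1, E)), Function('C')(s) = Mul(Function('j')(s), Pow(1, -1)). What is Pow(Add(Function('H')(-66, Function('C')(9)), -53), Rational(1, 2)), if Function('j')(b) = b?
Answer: Mul(I, Pow(53, Rational(1, 2))) ≈ Mul(7.2801, I)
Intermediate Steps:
Function('C')(s) = s (Function('C')(s) = Mul(s, Pow(1, -1)) = Mul(s, 1) = s)
Function('H')(n, E) = 0
Pow(Add(Function('H')(-66, Function('C')(9)), -53), Rational(1, 2)) = Pow(Add(0, -53), Rational(1, 2)) = Pow(-53, Rational(1, 2)) = Mul(I, Pow(53, Rational(1, 2)))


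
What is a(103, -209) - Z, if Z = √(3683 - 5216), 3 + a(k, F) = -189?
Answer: -192 - I*√1533 ≈ -192.0 - 39.154*I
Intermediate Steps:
a(k, F) = -192 (a(k, F) = -3 - 189 = -192)
Z = I*√1533 (Z = √(-1533) = I*√1533 ≈ 39.154*I)
a(103, -209) - Z = -192 - I*√1533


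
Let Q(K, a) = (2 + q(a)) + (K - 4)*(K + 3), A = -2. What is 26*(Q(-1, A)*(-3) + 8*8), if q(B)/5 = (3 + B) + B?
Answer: 2678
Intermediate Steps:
q(B) = 15 + 10*B (q(B) = 5*((3 + B) + B) = 5*(3 + 2*B) = 15 + 10*B)
Q(K, a) = 17 + 10*a + (-4 + K)*(3 + K) (Q(K, a) = (2 + (15 + 10*a)) + (K - 4)*(K + 3) = (17 + 10*a) + (-4 + K)*(3 + K) = 17 + 10*a + (-4 + K)*(3 + K))
26*(Q(-1, A)*(-3) + 8*8) = 26*((5 + (-1)**2 - 1*(-1) + 10*(-2))*(-3) + 8*8) = 26*((5 + 1 + 1 - 20)*(-3) + 64) = 26*(-13*(-3) + 64) = 26*(39 + 64) = 26*103 = 2678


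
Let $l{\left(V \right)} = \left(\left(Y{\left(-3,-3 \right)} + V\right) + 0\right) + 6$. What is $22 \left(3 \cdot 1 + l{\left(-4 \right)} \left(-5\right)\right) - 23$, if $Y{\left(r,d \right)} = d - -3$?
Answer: $-177$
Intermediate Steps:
$Y{\left(r,d \right)} = 3 + d$ ($Y{\left(r,d \right)} = d + 3 = 3 + d$)
$l{\left(V \right)} = 6 + V$ ($l{\left(V \right)} = \left(\left(\left(3 - 3\right) + V\right) + 0\right) + 6 = \left(\left(0 + V\right) + 0\right) + 6 = \left(V + 0\right) + 6 = V + 6 = 6 + V$)
$22 \left(3 \cdot 1 + l{\left(-4 \right)} \left(-5\right)\right) - 23 = 22 \left(3 \cdot 1 + \left(6 - 4\right) \left(-5\right)\right) - 23 = 22 \left(3 + 2 \left(-5\right)\right) - 23 = 22 \left(3 - 10\right) - 23 = 22 \left(-7\right) - 23 = -154 - 23 = -177$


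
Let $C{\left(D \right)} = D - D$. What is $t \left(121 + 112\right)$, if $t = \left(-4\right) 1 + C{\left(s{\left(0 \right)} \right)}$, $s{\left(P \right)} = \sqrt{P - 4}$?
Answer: $-932$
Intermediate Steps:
$s{\left(P \right)} = \sqrt{-4 + P}$
$C{\left(D \right)} = 0$
$t = -4$ ($t = \left(-4\right) 1 + 0 = -4 + 0 = -4$)
$t \left(121 + 112\right) = - 4 \left(121 + 112\right) = \left(-4\right) 233 = -932$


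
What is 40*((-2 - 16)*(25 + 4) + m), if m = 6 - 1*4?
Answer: -20800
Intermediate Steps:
m = 2 (m = 6 - 4 = 2)
40*((-2 - 16)*(25 + 4) + m) = 40*((-2 - 16)*(25 + 4) + 2) = 40*(-18*29 + 2) = 40*(-522 + 2) = 40*(-520) = -20800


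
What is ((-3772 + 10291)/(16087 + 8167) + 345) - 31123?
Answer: -746483093/24254 ≈ -30778.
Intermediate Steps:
((-3772 + 10291)/(16087 + 8167) + 345) - 31123 = (6519/24254 + 345) - 31123 = 8374149/24254 - 31123 = -746483093/24254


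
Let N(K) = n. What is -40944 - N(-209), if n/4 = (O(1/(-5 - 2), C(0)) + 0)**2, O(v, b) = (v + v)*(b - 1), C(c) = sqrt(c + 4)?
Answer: -2006272/49 ≈ -40944.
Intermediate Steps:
C(c) = sqrt(4 + c)
O(v, b) = 2*v*(-1 + b) (O(v, b) = (2*v)*(-1 + b) = 2*v*(-1 + b))
n = 16/49 (n = 4*(2*(-1 + sqrt(4 + 0))/(-5 - 2) + 0)**2 = 4*(2*(-1 + sqrt(4))/(-7) + 0)**2 = 4*(2*(-1/7)*(-1 + 2) + 0)**2 = 4*(2*(-1/7)*1 + 0)**2 = 4*(-2/7 + 0)**2 = 4*(-2/7)**2 = 4*(4/49) = 16/49 ≈ 0.32653)
N(K) = 16/49
-40944 - N(-209) = -40944 - 1*16/49 = -40944 - 16/49 = -2006272/49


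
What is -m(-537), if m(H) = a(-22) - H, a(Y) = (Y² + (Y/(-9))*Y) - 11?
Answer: -8606/9 ≈ -956.22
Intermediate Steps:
a(Y) = -11 + 8*Y²/9 (a(Y) = (Y² + (Y*(-⅑))*Y) - 11 = (Y² + (-Y/9)*Y) - 11 = (Y² - Y²/9) - 11 = 8*Y²/9 - 11 = -11 + 8*Y²/9)
m(H) = 3773/9 - H (m(H) = (-11 + (8/9)*(-22)²) - H = (-11 + (8/9)*484) - H = (-11 + 3872/9) - H = 3773/9 - H)
-m(-537) = -(3773/9 - 1*(-537)) = -(3773/9 + 537) = -1*8606/9 = -8606/9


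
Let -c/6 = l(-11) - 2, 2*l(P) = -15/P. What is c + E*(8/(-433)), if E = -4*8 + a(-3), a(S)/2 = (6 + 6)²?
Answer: 15143/4763 ≈ 3.1793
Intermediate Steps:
a(S) = 288 (a(S) = 2*(6 + 6)² = 2*12² = 2*144 = 288)
E = 256 (E = -4*8 + 288 = -32 + 288 = 256)
l(P) = -15/(2*P) (l(P) = (-15/P)/2 = -15/(2*P))
c = 87/11 (c = -6*(-15/2/(-11) - 2) = -6*(-15/2*(-1/11) - 2) = -6*(15/22 - 2) = -6*(-29/22) = 87/11 ≈ 7.9091)
c + E*(8/(-433)) = 87/11 + 256*(8/(-433)) = 87/11 + 256*(8*(-1/433)) = 87/11 + 256*(-8/433) = 87/11 - 2048/433 = 15143/4763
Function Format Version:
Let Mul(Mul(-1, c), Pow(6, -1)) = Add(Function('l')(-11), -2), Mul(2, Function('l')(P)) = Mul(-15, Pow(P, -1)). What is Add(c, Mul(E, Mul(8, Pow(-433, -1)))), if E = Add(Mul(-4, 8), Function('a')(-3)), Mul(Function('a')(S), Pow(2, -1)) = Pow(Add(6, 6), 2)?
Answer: Rational(15143, 4763) ≈ 3.1793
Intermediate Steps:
Function('a')(S) = 288 (Function('a')(S) = Mul(2, Pow(Add(6, 6), 2)) = Mul(2, Pow(12, 2)) = Mul(2, 144) = 288)
E = 256 (E = Add(Mul(-4, 8), 288) = Add(-32, 288) = 256)
Function('l')(P) = Mul(Rational(-15, 2), Pow(P, -1)) (Function('l')(P) = Mul(Rational(1, 2), Mul(-15, Pow(P, -1))) = Mul(Rational(-15, 2), Pow(P, -1)))
c = Rational(87, 11) (c = Mul(-6, Add(Mul(Rational(-15, 2), Pow(-11, -1)), -2)) = Mul(-6, Add(Mul(Rational(-15, 2), Rational(-1, 11)), -2)) = Mul(-6, Add(Rational(15, 22), -2)) = Mul(-6, Rational(-29, 22)) = Rational(87, 11) ≈ 7.9091)
Add(c, Mul(E, Mul(8, Pow(-433, -1)))) = Add(Rational(87, 11), Mul(256, Mul(8, Pow(-433, -1)))) = Add(Rational(87, 11), Mul(256, Mul(8, Rational(-1, 433)))) = Add(Rational(87, 11), Mul(256, Rational(-8, 433))) = Add(Rational(87, 11), Rational(-2048, 433)) = Rational(15143, 4763)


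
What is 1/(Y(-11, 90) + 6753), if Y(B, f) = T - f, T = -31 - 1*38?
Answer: 1/6594 ≈ 0.00015165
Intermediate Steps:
T = -69 (T = -31 - 38 = -69)
Y(B, f) = -69 - f
1/(Y(-11, 90) + 6753) = 1/((-69 - 1*90) + 6753) = 1/((-69 - 90) + 6753) = 1/(-159 + 6753) = 1/6594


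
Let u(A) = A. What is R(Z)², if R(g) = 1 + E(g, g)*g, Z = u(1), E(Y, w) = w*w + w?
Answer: 9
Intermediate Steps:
E(Y, w) = w + w² (E(Y, w) = w² + w = w + w²)
Z = 1
R(g) = 1 + g²*(1 + g) (R(g) = 1 + (g*(1 + g))*g = 1 + g²*(1 + g))
R(Z)² = (1 + 1²*(1 + 1))² = (1 + 1*2)² = (1 + 2)² = 3² = 9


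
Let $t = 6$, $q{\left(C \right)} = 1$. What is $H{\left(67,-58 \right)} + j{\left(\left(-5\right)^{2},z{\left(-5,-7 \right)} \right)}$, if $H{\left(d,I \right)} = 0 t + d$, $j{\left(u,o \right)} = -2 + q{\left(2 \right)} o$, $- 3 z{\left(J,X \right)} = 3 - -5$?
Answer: $\frac{187}{3} \approx 62.333$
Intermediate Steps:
$z{\left(J,X \right)} = - \frac{8}{3}$ ($z{\left(J,X \right)} = - \frac{3 - -5}{3} = - \frac{3 + 5}{3} = \left(- \frac{1}{3}\right) 8 = - \frac{8}{3}$)
$j{\left(u,o \right)} = -2 + o$ ($j{\left(u,o \right)} = -2 + 1 o = -2 + o$)
$H{\left(d,I \right)} = d$ ($H{\left(d,I \right)} = 0 \cdot 6 + d = 0 + d = d$)
$H{\left(67,-58 \right)} + j{\left(\left(-5\right)^{2},z{\left(-5,-7 \right)} \right)} = 67 - \frac{14}{3} = \frac{187}{3}$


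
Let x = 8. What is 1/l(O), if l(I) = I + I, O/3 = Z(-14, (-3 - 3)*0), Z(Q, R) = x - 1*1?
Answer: 1/42 ≈ 0.023810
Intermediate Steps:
Z(Q, R) = 7 (Z(Q, R) = 8 - 1*1 = 8 - 1 = 7)
O = 21 (O = 3*7 = 21)
l(I) = 2*I
1/l(O) = 1/(2*21) = 1/42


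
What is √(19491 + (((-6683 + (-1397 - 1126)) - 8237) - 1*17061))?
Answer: I*√15013 ≈ 122.53*I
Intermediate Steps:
√(19491 + (((-6683 + (-1397 - 1126)) - 8237) - 1*17061)) = √(19491 + (((-6683 - 2523) - 8237) - 17061)) = √(19491 + ((-9206 - 8237) - 17061)) = √(19491 + (-17443 - 17061)) = √(19491 - 34504) = √(-15013) = I*√15013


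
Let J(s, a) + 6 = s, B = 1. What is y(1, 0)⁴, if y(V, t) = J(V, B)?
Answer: 625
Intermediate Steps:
J(s, a) = -6 + s
y(V, t) = -6 + V
y(1, 0)⁴ = (-6 + 1)⁴ = (-5)⁴ = 625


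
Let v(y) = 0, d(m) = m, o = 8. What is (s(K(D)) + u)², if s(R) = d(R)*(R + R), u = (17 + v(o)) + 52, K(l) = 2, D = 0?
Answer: 5929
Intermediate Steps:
u = 69 (u = (17 + 0) + 52 = 17 + 52 = 69)
s(R) = 2*R² (s(R) = R*(R + R) = R*(2*R) = 2*R²)
(s(K(D)) + u)² = (2*2² + 69)² = (2*4 + 69)² = (8 + 69)² = 77² = 5929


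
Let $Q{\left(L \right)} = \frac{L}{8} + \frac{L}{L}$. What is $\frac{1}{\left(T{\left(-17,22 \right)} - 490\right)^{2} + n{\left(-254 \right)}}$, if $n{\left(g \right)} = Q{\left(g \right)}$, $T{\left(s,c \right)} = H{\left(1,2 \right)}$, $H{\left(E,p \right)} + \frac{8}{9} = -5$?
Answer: $\frac{324}{79663513} \approx 4.0671 \cdot 10^{-6}$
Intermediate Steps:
$H{\left(E,p \right)} = - \frac{53}{9}$ ($H{\left(E,p \right)} = - \frac{8}{9} - 5 = - \frac{53}{9}$)
$Q{\left(L \right)} = 1 + \frac{L}{8}$ ($Q{\left(L \right)} = L \frac{1}{8} + 1 = \frac{L}{8} + 1 = 1 + \frac{L}{8}$)
$T{\left(s,c \right)} = - \frac{53}{9}$
$n{\left(g \right)} = 1 + \frac{g}{8}$
$\frac{1}{\left(T{\left(-17,22 \right)} - 490\right)^{2} + n{\left(-254 \right)}} = \frac{1}{\left(- \frac{53}{9} - 490\right)^{2} + \left(1 + \frac{1}{8} \left(-254\right)\right)} = \frac{1}{\left(- \frac{4463}{9}\right)^{2} + \left(1 - \frac{127}{4}\right)} = \frac{1}{\frac{19918369}{81} - \frac{123}{4}} = \frac{1}{\frac{79663513}{324}} = \frac{324}{79663513}$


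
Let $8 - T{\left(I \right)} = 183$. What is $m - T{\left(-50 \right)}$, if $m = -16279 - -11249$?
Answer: $-4855$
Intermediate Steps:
$T{\left(I \right)} = -175$ ($T{\left(I \right)} = 8 - 183 = -175$)
$m = -5030$ ($m = -16279 + 11249 = -5030$)
$m - T{\left(-50 \right)} = -5030 - -175 = -5030 + 175 = -4855$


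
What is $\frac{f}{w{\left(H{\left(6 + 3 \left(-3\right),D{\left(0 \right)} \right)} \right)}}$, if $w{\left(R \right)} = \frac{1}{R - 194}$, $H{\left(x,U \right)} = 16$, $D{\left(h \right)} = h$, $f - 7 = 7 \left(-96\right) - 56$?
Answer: $128338$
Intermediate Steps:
$f = -721$ ($f = 7 + \left(7 \left(-96\right) - 56\right) = 7 - 728 = -721$)
$w{\left(R \right)} = \frac{1}{-194 + R}$
$\frac{f}{w{\left(H{\left(6 + 3 \left(-3\right),D{\left(0 \right)} \right)} \right)}} = - \frac{721}{\frac{1}{-194 + 16}} = - \frac{721}{\frac{1}{-178}} = - \frac{721}{- \frac{1}{178}} = \left(-721\right) \left(-178\right) = 128338$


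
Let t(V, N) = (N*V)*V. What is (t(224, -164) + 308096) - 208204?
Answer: -8128972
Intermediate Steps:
t(V, N) = N*V²
(t(224, -164) + 308096) - 208204 = (-164*224² + 308096) - 208204 = (-164*50176 + 308096) - 208204 = (-8228864 + 308096) - 208204 = -7920768 - 208204 = -8128972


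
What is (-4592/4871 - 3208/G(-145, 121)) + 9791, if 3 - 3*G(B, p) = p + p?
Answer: 11444159695/1164169 ≈ 9830.3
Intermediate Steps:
G(B, p) = 1 - 2*p/3 (G(B, p) = 1 - (p + p)/3 = 1 - 2*p/3)
(-4592/4871 - 3208/G(-145, 121)) + 9791 = (-4592/4871 - 3208/(1 - 2/3*121)) + 9791 = (-4592*1/4871 - 3208/(1 - 242/3)) + 9791 = (-4592/4871 - 3208/(-239/3)) + 9791 = (-4592/4871 - 3208*(-3/239)) + 9791 = (-4592/4871 + 9624/239) + 9791 = 45781016/1164169 + 9791 = 11444159695/1164169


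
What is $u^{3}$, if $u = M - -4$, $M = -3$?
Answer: $1$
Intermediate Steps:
$u = 1$ ($u = -3 - -4 = -3 + 4 = 1$)
$u^{3} = 1^{3} = 1$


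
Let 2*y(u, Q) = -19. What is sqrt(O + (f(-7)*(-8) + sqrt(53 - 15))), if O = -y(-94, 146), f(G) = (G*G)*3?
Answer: sqrt(-4666 + 4*sqrt(38))/2 ≈ 34.064*I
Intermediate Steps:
f(G) = 3*G**2 (f(G) = G**2*3 = 3*G**2)
y(u, Q) = -19/2 (y(u, Q) = (1/2)*(-19) = -19/2)
O = 19/2 (O = -1*(-19/2) = 19/2 ≈ 9.5000)
sqrt(O + (f(-7)*(-8) + sqrt(53 - 15))) = sqrt(19/2 + ((3*(-7)**2)*(-8) + sqrt(53 - 15))) = sqrt(19/2 + ((3*49)*(-8) + sqrt(38))) = sqrt(19/2 + (147*(-8) + sqrt(38))) = sqrt(19/2 + (-1176 + sqrt(38))) = sqrt(-2333/2 + sqrt(38))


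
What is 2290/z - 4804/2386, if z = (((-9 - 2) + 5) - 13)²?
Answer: 1864848/430673 ≈ 4.3301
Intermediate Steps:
z = 361 (z = ((-11 + 5) - 13)² = (-6 - 13)² = (-19)² = 361)
2290/z - 4804/2386 = 2290/361 - 4804/2386 = 2290*(1/361) - 4804*1/2386 = 2290/361 - 2402/1193 = 1864848/430673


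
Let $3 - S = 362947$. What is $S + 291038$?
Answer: $-71906$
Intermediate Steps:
$S = -362944$ ($S = 3 - 362947 = -362944$)
$S + 291038 = -362944 + 291038 = -71906$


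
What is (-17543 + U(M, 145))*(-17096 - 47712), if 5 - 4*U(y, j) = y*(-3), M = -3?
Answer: 1136991552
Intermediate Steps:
U(y, j) = 5/4 + 3*y/4 (U(y, j) = 5/4 - y*(-3)/4 = 5/4 - (-3)*y/4 = 5/4 + 3*y/4)
(-17543 + U(M, 145))*(-17096 - 47712) = (-17543 + (5/4 + (¾)*(-3)))*(-17096 - 47712) = (-17543 + (5/4 - 9/4))*(-64808) = (-17543 - 1)*(-64808) = -17544*(-64808) = 1136991552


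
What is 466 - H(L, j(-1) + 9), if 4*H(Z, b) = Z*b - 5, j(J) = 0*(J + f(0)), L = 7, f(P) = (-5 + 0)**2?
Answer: 903/2 ≈ 451.50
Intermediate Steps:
f(P) = 25 (f(P) = (-5)**2 = 25)
j(J) = 0 (j(J) = 0*(J + 25) = 0*(25 + J) = 0)
H(Z, b) = -5/4 + Z*b/4 (H(Z, b) = (Z*b - 5)/4 = (-5 + Z*b)/4 = -5/4 + Z*b/4)
466 - H(L, j(-1) + 9) = 466 - (-5/4 + (1/4)*7*(0 + 9)) = 466 - (-5/4 + (1/4)*7*9) = 466 - (-5/4 + 63/4) = 466 - 1*29/2 = 466 - 29/2 = 903/2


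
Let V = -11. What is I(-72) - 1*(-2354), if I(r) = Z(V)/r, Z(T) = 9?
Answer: 18831/8 ≈ 2353.9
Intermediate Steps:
I(r) = 9/r
I(-72) - 1*(-2354) = 9/(-72) - 1*(-2354) = 9*(-1/72) + 2354 = -⅛ + 2354 = 18831/8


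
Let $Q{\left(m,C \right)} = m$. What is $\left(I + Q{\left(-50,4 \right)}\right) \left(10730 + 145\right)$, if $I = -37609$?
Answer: $-409541625$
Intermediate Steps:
$\left(I + Q{\left(-50,4 \right)}\right) \left(10730 + 145\right) = \left(-37609 - 50\right) \left(10730 + 145\right) = \left(-37659\right) 10875 = -409541625$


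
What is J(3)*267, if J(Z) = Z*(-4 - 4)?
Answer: -6408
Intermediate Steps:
J(Z) = -8*Z (J(Z) = Z*(-8) = -8*Z)
J(3)*267 = -8*3*267 = -24*267 = -6408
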